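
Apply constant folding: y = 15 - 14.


15 - 14 = 1 at compile time
Optimized: y = 1


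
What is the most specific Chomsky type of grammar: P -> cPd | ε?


Single nonterminal LHS, but c^n d^n is not regular
Classification: Type 2 (Context-Free)


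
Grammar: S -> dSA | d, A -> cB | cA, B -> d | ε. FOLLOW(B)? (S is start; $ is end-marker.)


$ ∈ FOLLOW(S). For each A -> αBβ: add FIRST(β)\{ε} to FOLLOW(B); if β nullable, add FOLLOW(A).
FOLLOW(B) = {$, c}


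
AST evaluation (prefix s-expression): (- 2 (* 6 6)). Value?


Evaluate inner: (* 6 6) = 36
Evaluate root: (- 2 36) = -34
Result: -34


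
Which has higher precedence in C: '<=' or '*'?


'*' is multiplicative (level 10); '<=' is relational (level 7)
Higher level binds tighter
'*' has higher precedence than '<='


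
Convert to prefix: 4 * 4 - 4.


left-to-right (same/higher precedence on left): tree is (- (* 4 4) 4)
Prefix: - * 4 4 4


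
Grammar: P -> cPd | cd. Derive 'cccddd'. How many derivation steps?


Derivation: P => cPd => ccPdd => cccddd
Steps: 3


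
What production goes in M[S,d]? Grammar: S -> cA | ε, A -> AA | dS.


For [S, d]: ε is nullable and 'd' ∈ FOLLOW(S)
Entry: S -> ε


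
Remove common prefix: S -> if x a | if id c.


Common prefix: 'if'
Factored: S -> if S', S' -> x a | id c


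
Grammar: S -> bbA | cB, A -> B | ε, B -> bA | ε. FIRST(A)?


Per alternative of A: FIRST(B) = {b, ε}; FIRST(ε) = {ε}
FIRST(A) = {b, ε}


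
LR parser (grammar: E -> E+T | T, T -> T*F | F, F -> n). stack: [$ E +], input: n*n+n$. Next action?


no handle ('E+' is not any RHS); shift 'n'
Action: shift


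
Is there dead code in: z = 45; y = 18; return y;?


z is assigned but never read
Dead: 'z = 45'


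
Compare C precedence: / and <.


'/' is multiplicative (level 10); '<' is relational (level 7)
Higher level binds tighter
'/' has higher precedence than '<'


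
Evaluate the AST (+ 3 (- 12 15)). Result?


Evaluate inner: (- 12 15) = -3
Evaluate root: (+ 3 -3) = 0
Result: 0


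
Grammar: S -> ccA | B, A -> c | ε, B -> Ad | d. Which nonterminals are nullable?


A nonterminal is nullable iff some alternative derives ε (directly, or every symbol in it is nullable)
Nullable: {A}


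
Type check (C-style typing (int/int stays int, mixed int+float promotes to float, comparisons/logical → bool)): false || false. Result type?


Operand types: bool || bool
Rule: logical operators take bool operands and yield bool
Result type: bool


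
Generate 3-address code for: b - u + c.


Break into single-operator statements:
t1 = b - u
t2 = t1 + c


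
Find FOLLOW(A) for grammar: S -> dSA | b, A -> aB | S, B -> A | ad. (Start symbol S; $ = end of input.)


$ ∈ FOLLOW(S). For each A -> αBβ: add FIRST(β)\{ε} to FOLLOW(B); if β nullable, add FOLLOW(A).
FOLLOW(A) = {$, a, b, d}


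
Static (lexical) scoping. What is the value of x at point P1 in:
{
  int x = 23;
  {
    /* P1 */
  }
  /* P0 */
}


P1's block does not declare x; resolves to the enclosing declaration at depth 0
x = 23


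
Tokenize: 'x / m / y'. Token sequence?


Scan left to right, longest-match per lexeme
Tokens: ID(x), OP(/), ID(m), OP(/), ID(y)


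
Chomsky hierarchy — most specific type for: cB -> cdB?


LHS has context (more than one symbol) and |LHS| ≤ |RHS|
Classification: Type 1 (Context-Sensitive)


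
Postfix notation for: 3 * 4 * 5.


Left to right (same or higher precedence on left)
Postfix: 3 4 * 5 *


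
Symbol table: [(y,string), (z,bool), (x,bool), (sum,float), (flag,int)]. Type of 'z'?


Lookup 'z' → type bool


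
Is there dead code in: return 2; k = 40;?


statement follows a return and is unreachable
Dead: 'k = 40'


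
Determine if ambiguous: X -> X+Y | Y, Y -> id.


precedence layered via separate nonterminal Y: deterministic
Unambiguous


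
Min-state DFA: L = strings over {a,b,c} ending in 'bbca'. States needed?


Track the longest suffix of input matching a prefix of 'bbca': 5 classes (prefixes of length 0..4)
Minimal DFA: 5 states


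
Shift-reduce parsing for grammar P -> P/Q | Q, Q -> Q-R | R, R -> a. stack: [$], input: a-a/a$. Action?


no handle on stack; shift 'a'
Action: shift


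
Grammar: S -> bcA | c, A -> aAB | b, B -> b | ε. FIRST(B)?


Per alternative of B: FIRST(b) = {b}; FIRST(ε) = {ε}
FIRST(B) = {b, ε}


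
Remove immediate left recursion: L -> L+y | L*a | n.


Left-recursive alternatives: L+y, L*a; non-recursive: n
Introduce L': L -> nL', L' -> +yL' | *aL' | ε


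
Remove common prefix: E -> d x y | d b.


Common prefix: 'd'
Factored: E -> d E', E' -> x y | b


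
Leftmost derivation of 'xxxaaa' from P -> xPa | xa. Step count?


Derivation: P => xPa => xxPaa => xxxaaa
Steps: 3


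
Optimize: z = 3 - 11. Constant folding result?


3 - 11 = -8 at compile time
Optimized: z = -8


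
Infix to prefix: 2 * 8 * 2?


left-to-right (same/higher precedence on left): tree is (* (* 2 8) 2)
Prefix: * * 2 8 2


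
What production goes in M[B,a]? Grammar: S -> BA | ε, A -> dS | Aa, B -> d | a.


For [B, a]: 'a' ∈ FIRST(a)
Entry: B -> a


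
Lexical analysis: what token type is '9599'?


Pattern: digits only
Type: INTEGER_LITERAL


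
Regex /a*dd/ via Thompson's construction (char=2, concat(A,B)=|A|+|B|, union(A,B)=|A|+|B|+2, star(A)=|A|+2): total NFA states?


Syntax tree has 3 char leaf(s), 0 union(s), 1 star(s)
chars contribute 3×2 = 6; each union adds +2; each star adds +2
Total: 6 + 0 + 2 = 8 states


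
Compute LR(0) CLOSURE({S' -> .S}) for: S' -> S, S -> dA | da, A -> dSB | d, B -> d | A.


Start: S' -> .S
For each item with dot before a nonterminal B, add B -> .γ for every B-production
Closure: [S' -> .S, S -> .dA, S -> .da]


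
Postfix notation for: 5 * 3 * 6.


Left to right (same or higher precedence on left)
Postfix: 5 3 * 6 *


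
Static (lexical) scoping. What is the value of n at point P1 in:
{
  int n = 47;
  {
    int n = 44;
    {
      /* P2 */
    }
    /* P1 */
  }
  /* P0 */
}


n declared in the same block as P1
n = 44


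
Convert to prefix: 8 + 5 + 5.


left-to-right (same/higher precedence on left): tree is (+ (+ 8 5) 5)
Prefix: + + 8 5 5


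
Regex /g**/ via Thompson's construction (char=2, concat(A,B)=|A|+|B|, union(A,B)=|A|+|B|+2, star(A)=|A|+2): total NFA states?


Syntax tree has 1 char leaf(s), 0 union(s), 2 star(s)
chars contribute 1×2 = 2; each union adds +2; each star adds +2
Total: 2 + 0 + 4 = 6 states


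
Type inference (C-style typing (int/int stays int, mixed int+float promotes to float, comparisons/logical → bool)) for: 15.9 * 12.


Operand types: float * int
Rule: mixed int/float promotes to float; int/int stays int
Result type: float


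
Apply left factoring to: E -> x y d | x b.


Common prefix: 'x'
Factored: E -> x E', E' -> y d | b


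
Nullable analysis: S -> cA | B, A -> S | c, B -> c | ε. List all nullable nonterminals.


A nonterminal is nullable iff some alternative derives ε (directly, or every symbol in it is nullable)
Nullable: {A, B, S}


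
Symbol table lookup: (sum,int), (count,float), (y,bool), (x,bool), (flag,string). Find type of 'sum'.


Lookup 'sum' → type int


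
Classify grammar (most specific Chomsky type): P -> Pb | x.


Left-linear: every RHS is a terminal or one nonterminal followed by a terminal
Classification: Type 3 (Regular)


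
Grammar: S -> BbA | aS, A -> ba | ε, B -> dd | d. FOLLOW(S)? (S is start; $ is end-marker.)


$ ∈ FOLLOW(S). For each A -> αBβ: add FIRST(β)\{ε} to FOLLOW(B); if β nullable, add FOLLOW(A).
FOLLOW(S) = {$}


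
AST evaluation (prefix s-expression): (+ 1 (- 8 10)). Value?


Evaluate inner: (- 8 10) = -2
Evaluate root: (+ 1 -2) = -1
Result: -1


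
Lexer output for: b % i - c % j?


Scan left to right, longest-match per lexeme
Tokens: ID(b), OP(%), ID(i), OP(-), ID(c), OP(%), ID(j)


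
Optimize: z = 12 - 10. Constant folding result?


12 - 10 = 2 at compile time
Optimized: z = 2


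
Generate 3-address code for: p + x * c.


Break into single-operator statements:
t1 = x * c
t2 = p + t1


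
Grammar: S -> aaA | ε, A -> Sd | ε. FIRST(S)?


Per alternative of S: FIRST(aaA) = {a}; FIRST(ε) = {ε}
FIRST(S) = {a, ε}


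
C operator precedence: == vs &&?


'==' is equality (level 6); '&&' is logical AND (level 2)
Higher level binds tighter
'==' has higher precedence than '&&'


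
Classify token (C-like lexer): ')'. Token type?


Pattern: delimiter/punctuation
Type: PUNCTUATION


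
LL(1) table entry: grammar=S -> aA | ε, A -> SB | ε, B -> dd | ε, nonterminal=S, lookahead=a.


For [S, a]: 'a' ∈ FIRST(aA)
Entry: S -> aA


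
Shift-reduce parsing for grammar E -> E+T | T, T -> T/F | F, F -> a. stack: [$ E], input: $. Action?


start symbol E on stack, input exhausted
Action: accept


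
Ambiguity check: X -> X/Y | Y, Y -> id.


precedence layered via separate nonterminal Y: deterministic
Unambiguous


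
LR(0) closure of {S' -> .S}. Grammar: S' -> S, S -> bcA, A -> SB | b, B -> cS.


Start: S' -> .S
For each item with dot before a nonterminal B, add B -> .γ for every B-production
Closure: [S' -> .S, S -> .bcA]


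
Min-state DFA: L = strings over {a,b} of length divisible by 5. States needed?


Track length mod 5: states 0..4, accept at 0
Minimal DFA: 5 states


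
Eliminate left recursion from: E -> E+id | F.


Left-recursive alternatives: E+id; non-recursive: F
Introduce E': E -> FE', E' -> +idE' | ε


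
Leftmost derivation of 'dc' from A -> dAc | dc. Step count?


Derivation: A => dc
Steps: 1


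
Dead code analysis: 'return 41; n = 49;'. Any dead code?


statement follows a return and is unreachable
Dead: 'n = 49'


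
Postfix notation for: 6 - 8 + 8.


Left to right (same or higher precedence on left)
Postfix: 6 8 - 8 +


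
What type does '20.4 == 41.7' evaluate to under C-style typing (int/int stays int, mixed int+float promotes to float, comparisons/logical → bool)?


Operand types: float == float
Rule: comparison yields bool
Result type: bool


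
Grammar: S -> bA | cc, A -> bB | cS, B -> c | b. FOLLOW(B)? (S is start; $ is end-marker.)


$ ∈ FOLLOW(S). For each A -> αBβ: add FIRST(β)\{ε} to FOLLOW(B); if β nullable, add FOLLOW(A).
FOLLOW(B) = {$}


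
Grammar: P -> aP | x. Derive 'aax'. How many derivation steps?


Derivation: P => aP => aaP => aax
Steps: 3


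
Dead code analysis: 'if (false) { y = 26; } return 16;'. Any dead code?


condition is constant false, so the whole block is unreachable
Dead: 'if (false) { y = 26; }'


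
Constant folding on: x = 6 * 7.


6 * 7 = 42 at compile time
Optimized: x = 42


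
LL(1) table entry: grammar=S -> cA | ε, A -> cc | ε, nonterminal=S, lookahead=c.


For [S, c]: 'c' ∈ FIRST(cA)
Entry: S -> cA


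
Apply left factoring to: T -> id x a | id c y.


Common prefix: 'id'
Factored: T -> id T', T' -> x a | c y


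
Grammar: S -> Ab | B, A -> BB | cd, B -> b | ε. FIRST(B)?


Per alternative of B: FIRST(b) = {b}; FIRST(ε) = {ε}
FIRST(B) = {b, ε}


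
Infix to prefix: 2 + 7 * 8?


'*' binds tighter: tree is (+ 2 (* 7 8))
Prefix: + 2 * 7 8


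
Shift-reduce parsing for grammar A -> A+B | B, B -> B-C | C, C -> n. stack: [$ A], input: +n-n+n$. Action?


shift '+' to continue A -> A+B
Action: shift


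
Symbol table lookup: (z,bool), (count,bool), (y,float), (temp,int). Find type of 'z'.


Lookup 'z' → type bool


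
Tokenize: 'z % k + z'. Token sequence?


Scan left to right, longest-match per lexeme
Tokens: ID(z), OP(%), ID(k), OP(+), ID(z)


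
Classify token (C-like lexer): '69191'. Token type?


Pattern: digits only
Type: INTEGER_LITERAL


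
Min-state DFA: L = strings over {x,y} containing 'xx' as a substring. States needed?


KMP-style automaton: 2 progress states + 1 absorbing accept = 3
Minimal DFA: 3 states


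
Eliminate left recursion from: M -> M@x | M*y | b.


Left-recursive alternatives: M@x, M*y; non-recursive: b
Introduce M': M -> bM', M' -> @xM' | *yM' | ε


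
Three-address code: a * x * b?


Break into single-operator statements:
t1 = a * x
t2 = t1 * b


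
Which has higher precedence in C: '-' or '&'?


'-' is additive (level 9); '&' is bitwise AND (level 5)
Higher level binds tighter
'-' has higher precedence than '&'


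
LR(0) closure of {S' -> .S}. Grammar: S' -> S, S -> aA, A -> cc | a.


Start: S' -> .S
For each item with dot before a nonterminal B, add B -> .γ for every B-production
Closure: [S' -> .S, S -> .aA]


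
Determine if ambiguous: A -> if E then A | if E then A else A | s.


dangling else: 'if E then if E then s else s' parses two ways
Ambiguous


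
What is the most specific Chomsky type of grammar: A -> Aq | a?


Left-linear: every RHS is a terminal or one nonterminal followed by a terminal
Classification: Type 3 (Regular)


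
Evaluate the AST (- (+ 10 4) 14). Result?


Evaluate inner: (+ 10 4) = 14
Evaluate root: (- 14 14) = 0
Result: 0


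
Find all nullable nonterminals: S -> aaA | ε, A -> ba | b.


A nonterminal is nullable iff some alternative derives ε (directly, or every symbol in it is nullable)
Nullable: {S}


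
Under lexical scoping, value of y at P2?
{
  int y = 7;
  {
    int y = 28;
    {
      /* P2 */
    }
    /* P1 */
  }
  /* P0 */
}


P2's block does not declare y; resolves to the enclosing declaration at depth 1
y = 28


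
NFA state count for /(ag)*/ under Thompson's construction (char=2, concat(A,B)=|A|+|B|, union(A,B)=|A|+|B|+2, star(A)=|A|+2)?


Syntax tree has 2 char leaf(s), 0 union(s), 1 star(s)
chars contribute 2×2 = 4; each union adds +2; each star adds +2
Total: 4 + 0 + 2 = 6 states


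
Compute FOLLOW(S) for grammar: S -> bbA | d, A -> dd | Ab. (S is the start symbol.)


$ ∈ FOLLOW(S). For each A -> αBβ: add FIRST(β)\{ε} to FOLLOW(B); if β nullable, add FOLLOW(A).
FOLLOW(S) = {$}


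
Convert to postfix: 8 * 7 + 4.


Left to right (same or higher precedence on left)
Postfix: 8 7 * 4 +


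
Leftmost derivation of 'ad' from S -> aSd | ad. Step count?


Derivation: S => ad
Steps: 1


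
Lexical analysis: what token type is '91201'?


Pattern: digits only
Type: INTEGER_LITERAL


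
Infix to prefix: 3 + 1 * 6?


'*' binds tighter: tree is (+ 3 (* 1 6))
Prefix: + 3 * 1 6


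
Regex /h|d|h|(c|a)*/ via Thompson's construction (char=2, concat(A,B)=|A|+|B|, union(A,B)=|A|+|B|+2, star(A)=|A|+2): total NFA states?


Syntax tree has 5 char leaf(s), 4 union(s), 1 star(s)
chars contribute 5×2 = 10; each union adds +2; each star adds +2
Total: 10 + 8 + 2 = 20 states


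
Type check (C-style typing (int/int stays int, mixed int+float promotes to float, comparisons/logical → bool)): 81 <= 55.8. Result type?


Operand types: int <= float
Rule: comparison yields bool
Result type: bool


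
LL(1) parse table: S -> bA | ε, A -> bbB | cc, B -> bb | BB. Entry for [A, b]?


For [A, b]: 'b' ∈ FIRST(bbB)
Entry: A -> bbB


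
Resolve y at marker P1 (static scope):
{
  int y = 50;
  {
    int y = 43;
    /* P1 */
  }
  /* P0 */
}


y declared in the same block as P1
y = 43


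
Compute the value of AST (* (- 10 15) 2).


Evaluate inner: (- 10 15) = -5
Evaluate root: (* -5 2) = -10
Result: -10


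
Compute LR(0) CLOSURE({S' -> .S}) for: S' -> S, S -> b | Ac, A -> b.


Start: S' -> .S
For each item with dot before a nonterminal B, add B -> .γ for every B-production
Closure: [S' -> .S, S -> .b, S -> .Ac, A -> .b]


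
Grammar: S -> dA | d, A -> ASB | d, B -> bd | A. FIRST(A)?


Per alternative of A: FIRST(ASB) = {d}; FIRST(d) = {d}
FIRST(A) = {d}


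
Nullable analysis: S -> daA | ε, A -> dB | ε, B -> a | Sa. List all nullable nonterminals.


A nonterminal is nullable iff some alternative derives ε (directly, or every symbol in it is nullable)
Nullable: {A, S}


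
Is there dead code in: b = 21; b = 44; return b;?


first assignment to b is overwritten before any read
Dead: 'b = 21'


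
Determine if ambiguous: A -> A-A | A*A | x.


'x-x*x' has two parse trees (no precedence encoded between - and *)
Ambiguous


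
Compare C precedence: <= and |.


'<=' is relational (level 7); '|' is bitwise OR (level 3)
Higher level binds tighter
'<=' has higher precedence than '|'


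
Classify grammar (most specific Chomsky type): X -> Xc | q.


Left-linear: every RHS is a terminal or one nonterminal followed by a terminal
Classification: Type 3 (Regular)


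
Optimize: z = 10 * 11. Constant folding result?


10 * 11 = 110 at compile time
Optimized: z = 110


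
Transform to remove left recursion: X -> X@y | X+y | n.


Left-recursive alternatives: X@y, X+y; non-recursive: n
Introduce X': X -> nX', X' -> @yX' | +yX' | ε


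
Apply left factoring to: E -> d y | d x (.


Common prefix: 'd'
Factored: E -> d E', E' -> y | x (


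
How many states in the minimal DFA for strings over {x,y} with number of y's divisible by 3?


Track (count of y) mod 3: states 0..2, accept at 0
Minimal DFA: 3 states


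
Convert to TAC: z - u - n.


Break into single-operator statements:
t1 = z - u
t2 = t1 - n


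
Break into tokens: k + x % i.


Scan left to right, longest-match per lexeme
Tokens: ID(k), OP(+), ID(x), OP(%), ID(i)


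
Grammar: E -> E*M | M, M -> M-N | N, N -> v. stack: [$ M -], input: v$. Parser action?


no handle; shift 'v'
Action: shift


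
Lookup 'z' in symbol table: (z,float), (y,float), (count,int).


Lookup 'z' → type float


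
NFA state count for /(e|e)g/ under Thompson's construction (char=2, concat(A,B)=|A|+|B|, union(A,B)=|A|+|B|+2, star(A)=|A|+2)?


Syntax tree has 3 char leaf(s), 1 union(s), 0 star(s)
chars contribute 3×2 = 6; each union adds +2; each star adds +2
Total: 6 + 2 + 0 = 8 states


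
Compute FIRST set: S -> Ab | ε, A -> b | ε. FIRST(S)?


Per alternative of S: FIRST(Ab) = {b}; FIRST(ε) = {ε}
FIRST(S) = {b, ε}


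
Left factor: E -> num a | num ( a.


Common prefix: 'num'
Factored: E -> num E', E' -> a | ( a


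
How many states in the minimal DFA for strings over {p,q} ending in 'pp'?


Track the longest suffix of input matching a prefix of 'pp': 3 classes (prefixes of length 0..2)
Minimal DFA: 3 states


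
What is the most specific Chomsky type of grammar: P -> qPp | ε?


Single nonterminal LHS, but q^n p^n is not regular
Classification: Type 2 (Context-Free)


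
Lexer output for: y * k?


Scan left to right, longest-match per lexeme
Tokens: ID(y), OP(*), ID(k)


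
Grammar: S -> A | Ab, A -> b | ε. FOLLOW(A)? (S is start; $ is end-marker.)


$ ∈ FOLLOW(S). For each A -> αBβ: add FIRST(β)\{ε} to FOLLOW(B); if β nullable, add FOLLOW(A).
FOLLOW(A) = {$, b}


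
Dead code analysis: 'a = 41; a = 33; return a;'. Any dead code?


first assignment to a is overwritten before any read
Dead: 'a = 41'


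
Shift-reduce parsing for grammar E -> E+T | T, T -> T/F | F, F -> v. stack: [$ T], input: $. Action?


lookahead ∉ {/} so T won't extend; reduce E -> T
Action: reduce (E -> T)


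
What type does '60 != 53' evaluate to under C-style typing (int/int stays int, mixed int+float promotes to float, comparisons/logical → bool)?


Operand types: int != int
Rule: comparison yields bool
Result type: bool


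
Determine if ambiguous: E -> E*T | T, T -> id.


precedence layered via separate nonterminal T: deterministic
Unambiguous


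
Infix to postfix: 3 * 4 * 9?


Left to right (same or higher precedence on left)
Postfix: 3 4 * 9 *


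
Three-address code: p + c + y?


Break into single-operator statements:
t1 = p + c
t2 = t1 + y


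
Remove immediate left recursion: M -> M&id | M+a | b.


Left-recursive alternatives: M&id, M+a; non-recursive: b
Introduce M': M -> bM', M' -> &idM' | +aM' | ε


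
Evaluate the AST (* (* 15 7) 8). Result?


Evaluate inner: (* 15 7) = 105
Evaluate root: (* 105 8) = 840
Result: 840


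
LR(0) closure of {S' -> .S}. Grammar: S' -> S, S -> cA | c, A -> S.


Start: S' -> .S
For each item with dot before a nonterminal B, add B -> .γ for every B-production
Closure: [S' -> .S, S -> .cA, S -> .c]


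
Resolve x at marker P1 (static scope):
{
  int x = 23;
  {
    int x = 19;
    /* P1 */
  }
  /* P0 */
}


x declared in the same block as P1
x = 19


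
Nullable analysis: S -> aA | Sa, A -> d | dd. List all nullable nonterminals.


A nonterminal is nullable iff some alternative derives ε (directly, or every symbol in it is nullable)
Nullable: {}


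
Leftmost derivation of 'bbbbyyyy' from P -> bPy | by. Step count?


Derivation: P => bPy => bbPyy => bbbPyyy => bbbbyyyy
Steps: 4


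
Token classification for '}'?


Pattern: delimiter/punctuation
Type: PUNCTUATION


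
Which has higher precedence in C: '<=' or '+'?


'+' is additive (level 9); '<=' is relational (level 7)
Higher level binds tighter
'+' has higher precedence than '<='


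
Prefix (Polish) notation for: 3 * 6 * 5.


left-to-right (same/higher precedence on left): tree is (* (* 3 6) 5)
Prefix: * * 3 6 5


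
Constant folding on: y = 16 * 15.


16 * 15 = 240 at compile time
Optimized: y = 240


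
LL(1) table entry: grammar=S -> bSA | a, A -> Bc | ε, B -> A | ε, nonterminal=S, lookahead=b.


For [S, b]: 'b' ∈ FIRST(bSA)
Entry: S -> bSA


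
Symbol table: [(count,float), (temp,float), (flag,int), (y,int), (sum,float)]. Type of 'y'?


Lookup 'y' → type int


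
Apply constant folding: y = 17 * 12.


17 * 12 = 204 at compile time
Optimized: y = 204


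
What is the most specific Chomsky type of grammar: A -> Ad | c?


Left-linear: every RHS is a terminal or one nonterminal followed by a terminal
Classification: Type 3 (Regular)


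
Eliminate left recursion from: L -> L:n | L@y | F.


Left-recursive alternatives: L:n, L@y; non-recursive: F
Introduce L': L -> FL', L' -> :nL' | @yL' | ε


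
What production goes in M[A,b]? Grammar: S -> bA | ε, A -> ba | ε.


For [A, b]: 'b' ∈ FIRST(ba)
Entry: A -> ba


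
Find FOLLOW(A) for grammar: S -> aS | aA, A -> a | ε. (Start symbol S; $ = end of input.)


$ ∈ FOLLOW(S). For each A -> αBβ: add FIRST(β)\{ε} to FOLLOW(B); if β nullable, add FOLLOW(A).
FOLLOW(A) = {$}


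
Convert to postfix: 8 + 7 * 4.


* has higher precedence, evaluate 7*4 first
Postfix: 8 7 4 * +


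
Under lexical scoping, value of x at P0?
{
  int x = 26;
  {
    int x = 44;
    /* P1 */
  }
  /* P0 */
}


x declared in the same block as P0
x = 26


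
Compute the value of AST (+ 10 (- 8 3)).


Evaluate inner: (- 8 3) = 5
Evaluate root: (+ 10 5) = 15
Result: 15


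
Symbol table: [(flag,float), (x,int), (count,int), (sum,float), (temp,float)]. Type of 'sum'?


Lookup 'sum' → type float


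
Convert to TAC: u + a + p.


Break into single-operator statements:
t1 = u + a
t2 = t1 + p


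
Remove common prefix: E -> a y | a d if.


Common prefix: 'a'
Factored: E -> a E', E' -> y | d if


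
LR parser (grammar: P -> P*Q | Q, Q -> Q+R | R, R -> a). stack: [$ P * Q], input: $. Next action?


handle 'P*Q' on top; lookahead ∈ FOLLOW(P) = {*, $}
Action: reduce (P -> P*Q)


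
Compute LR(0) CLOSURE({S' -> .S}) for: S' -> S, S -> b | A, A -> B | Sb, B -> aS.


Start: S' -> .S
For each item with dot before a nonterminal B, add B -> .γ for every B-production
Closure: [S' -> .S, S -> .b, S -> .A, A -> .B, A -> .Sb, B -> .aS]


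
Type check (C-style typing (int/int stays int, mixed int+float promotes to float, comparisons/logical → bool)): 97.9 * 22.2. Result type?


Operand types: float * float
Rule: mixed int/float promotes to float; int/int stays int
Result type: float


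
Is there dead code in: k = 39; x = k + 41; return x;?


k is read by x's definition; x is returned
No dead code


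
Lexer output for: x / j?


Scan left to right, longest-match per lexeme
Tokens: ID(x), OP(/), ID(j)


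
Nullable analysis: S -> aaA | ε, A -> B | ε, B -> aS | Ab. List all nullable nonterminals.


A nonterminal is nullable iff some alternative derives ε (directly, or every symbol in it is nullable)
Nullable: {A, S}


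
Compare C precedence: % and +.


'%' is multiplicative (level 10); '+' is additive (level 9)
Higher level binds tighter
'%' has higher precedence than '+'


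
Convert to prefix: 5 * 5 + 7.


left-to-right (same/higher precedence on left): tree is (+ (* 5 5) 7)
Prefix: + * 5 5 7


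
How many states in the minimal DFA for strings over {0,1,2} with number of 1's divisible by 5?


Track (count of 1) mod 5: states 0..4, accept at 0
Minimal DFA: 5 states


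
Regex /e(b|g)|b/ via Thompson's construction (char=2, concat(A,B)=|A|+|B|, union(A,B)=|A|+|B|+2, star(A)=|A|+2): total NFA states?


Syntax tree has 4 char leaf(s), 2 union(s), 0 star(s)
chars contribute 4×2 = 8; each union adds +2; each star adds +2
Total: 8 + 4 + 0 = 12 states


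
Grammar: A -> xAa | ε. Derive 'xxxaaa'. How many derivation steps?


Derivation: A => xAa => xxAaa => xxxAaaa => xxxaaa
Steps: 4


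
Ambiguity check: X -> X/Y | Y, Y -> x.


precedence layered via separate nonterminal Y: deterministic
Unambiguous


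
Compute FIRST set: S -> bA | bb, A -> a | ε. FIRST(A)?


Per alternative of A: FIRST(a) = {a}; FIRST(ε) = {ε}
FIRST(A) = {a, ε}


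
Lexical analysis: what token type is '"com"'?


Pattern: double-quoted sequence
Type: STRING_LITERAL


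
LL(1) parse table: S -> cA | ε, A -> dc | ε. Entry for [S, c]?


For [S, c]: 'c' ∈ FIRST(cA)
Entry: S -> cA


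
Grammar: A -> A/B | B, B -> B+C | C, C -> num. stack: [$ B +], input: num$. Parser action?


no handle; shift 'num'
Action: shift


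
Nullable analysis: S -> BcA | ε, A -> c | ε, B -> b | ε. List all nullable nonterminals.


A nonterminal is nullable iff some alternative derives ε (directly, or every symbol in it is nullable)
Nullable: {A, B, S}


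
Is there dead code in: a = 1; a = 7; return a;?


first assignment to a is overwritten before any read
Dead: 'a = 1'


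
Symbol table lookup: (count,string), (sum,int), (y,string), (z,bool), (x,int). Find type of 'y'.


Lookup 'y' → type string


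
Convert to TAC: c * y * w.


Break into single-operator statements:
t1 = c * y
t2 = t1 * w


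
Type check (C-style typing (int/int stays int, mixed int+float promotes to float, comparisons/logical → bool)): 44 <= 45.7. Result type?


Operand types: int <= float
Rule: comparison yields bool
Result type: bool


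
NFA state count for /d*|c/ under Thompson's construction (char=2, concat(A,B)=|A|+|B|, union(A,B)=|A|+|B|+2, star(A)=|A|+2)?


Syntax tree has 2 char leaf(s), 1 union(s), 1 star(s)
chars contribute 2×2 = 4; each union adds +2; each star adds +2
Total: 4 + 2 + 2 = 8 states


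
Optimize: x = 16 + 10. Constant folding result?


16 + 10 = 26 at compile time
Optimized: x = 26


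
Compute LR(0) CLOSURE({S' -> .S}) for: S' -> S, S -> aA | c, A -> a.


Start: S' -> .S
For each item with dot before a nonterminal B, add B -> .γ for every B-production
Closure: [S' -> .S, S -> .aA, S -> .c]


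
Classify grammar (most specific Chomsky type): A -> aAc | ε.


Single nonterminal LHS, but a^n c^n is not regular
Classification: Type 2 (Context-Free)


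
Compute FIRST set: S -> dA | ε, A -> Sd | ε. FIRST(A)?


Per alternative of A: FIRST(Sd) = {d}; FIRST(ε) = {ε}
FIRST(A) = {d, ε}


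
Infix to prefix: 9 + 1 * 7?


'*' binds tighter: tree is (+ 9 (* 1 7))
Prefix: + 9 * 1 7


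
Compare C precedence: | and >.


'>' is relational (level 7); '|' is bitwise OR (level 3)
Higher level binds tighter
'>' has higher precedence than '|'


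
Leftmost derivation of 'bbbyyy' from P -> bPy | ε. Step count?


Derivation: P => bPy => bbPyy => bbbPyyy => bbbyyy
Steps: 4


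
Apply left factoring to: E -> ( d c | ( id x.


Common prefix: '('
Factored: E -> ( E', E' -> d c | id x


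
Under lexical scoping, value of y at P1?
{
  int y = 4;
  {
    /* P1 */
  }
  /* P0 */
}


P1's block does not declare y; resolves to the enclosing declaration at depth 0
y = 4


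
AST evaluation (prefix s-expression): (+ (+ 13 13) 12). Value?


Evaluate inner: (+ 13 13) = 26
Evaluate root: (+ 26 12) = 38
Result: 38


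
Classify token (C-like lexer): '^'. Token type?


Pattern: operator symbol
Type: OPERATOR


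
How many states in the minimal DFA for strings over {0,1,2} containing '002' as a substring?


KMP-style automaton: 3 progress states + 1 absorbing accept = 4
Minimal DFA: 4 states


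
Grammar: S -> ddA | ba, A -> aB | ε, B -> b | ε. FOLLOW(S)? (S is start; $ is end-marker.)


$ ∈ FOLLOW(S). For each A -> αBβ: add FIRST(β)\{ε} to FOLLOW(B); if β nullable, add FOLLOW(A).
FOLLOW(S) = {$}


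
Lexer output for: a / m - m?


Scan left to right, longest-match per lexeme
Tokens: ID(a), OP(/), ID(m), OP(-), ID(m)


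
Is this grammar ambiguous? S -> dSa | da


balanced d^n…a^n: each string has a unique parse
Unambiguous


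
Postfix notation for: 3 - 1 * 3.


* has higher precedence, evaluate 1*3 first
Postfix: 3 1 3 * -


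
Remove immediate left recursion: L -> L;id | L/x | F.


Left-recursive alternatives: L;id, L/x; non-recursive: F
Introduce L': L -> FL', L' -> ;idL' | /xL' | ε


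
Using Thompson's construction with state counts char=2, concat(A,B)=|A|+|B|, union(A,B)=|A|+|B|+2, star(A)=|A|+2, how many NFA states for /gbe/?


Syntax tree has 3 char leaf(s), 0 union(s), 0 star(s)
chars contribute 3×2 = 6; each union adds +2; each star adds +2
Total: 6 + 0 + 0 = 6 states


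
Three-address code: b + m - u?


Break into single-operator statements:
t1 = b + m
t2 = t1 - u


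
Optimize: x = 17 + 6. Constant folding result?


17 + 6 = 23 at compile time
Optimized: x = 23


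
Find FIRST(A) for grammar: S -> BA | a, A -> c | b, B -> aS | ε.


Per alternative of A: FIRST(c) = {c}; FIRST(b) = {b}
FIRST(A) = {b, c}


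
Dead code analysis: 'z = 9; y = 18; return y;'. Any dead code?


z is assigned but never read
Dead: 'z = 9'


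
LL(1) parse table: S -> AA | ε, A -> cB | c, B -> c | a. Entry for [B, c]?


For [B, c]: 'c' ∈ FIRST(c)
Entry: B -> c


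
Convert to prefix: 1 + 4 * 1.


'*' binds tighter: tree is (+ 1 (* 4 1))
Prefix: + 1 * 4 1


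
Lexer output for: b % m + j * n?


Scan left to right, longest-match per lexeme
Tokens: ID(b), OP(%), ID(m), OP(+), ID(j), OP(*), ID(n)


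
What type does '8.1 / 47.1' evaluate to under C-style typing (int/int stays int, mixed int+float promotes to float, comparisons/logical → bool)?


Operand types: float / float
Rule: mixed int/float promotes to float; int/int stays int
Result type: float


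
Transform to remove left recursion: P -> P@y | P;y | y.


Left-recursive alternatives: P@y, P;y; non-recursive: y
Introduce P': P -> yP', P' -> @yP' | ;yP' | ε


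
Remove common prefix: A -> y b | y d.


Common prefix: 'y'
Factored: A -> y A', A' -> b | d


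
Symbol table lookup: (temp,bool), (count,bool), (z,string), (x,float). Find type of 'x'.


Lookup 'x' → type float


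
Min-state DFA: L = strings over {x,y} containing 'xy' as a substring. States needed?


KMP-style automaton: 2 progress states + 1 absorbing accept = 3
Minimal DFA: 3 states


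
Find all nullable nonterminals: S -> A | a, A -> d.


A nonterminal is nullable iff some alternative derives ε (directly, or every symbol in it is nullable)
Nullable: {}


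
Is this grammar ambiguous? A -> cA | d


right-linear, alternatives start with distinct terminals 'c' vs 'd': unique leftmost derivation
Unambiguous


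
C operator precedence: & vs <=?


'<=' is relational (level 7); '&' is bitwise AND (level 5)
Higher level binds tighter
'<=' has higher precedence than '&'


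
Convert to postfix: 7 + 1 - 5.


Left to right (same or higher precedence on left)
Postfix: 7 1 + 5 -


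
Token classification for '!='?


Pattern: operator symbol
Type: OPERATOR


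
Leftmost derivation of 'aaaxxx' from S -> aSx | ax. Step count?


Derivation: S => aSx => aaSxx => aaaxxx
Steps: 3


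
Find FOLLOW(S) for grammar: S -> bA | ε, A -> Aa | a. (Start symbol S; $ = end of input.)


$ ∈ FOLLOW(S). For each A -> αBβ: add FIRST(β)\{ε} to FOLLOW(B); if β nullable, add FOLLOW(A).
FOLLOW(S) = {$}


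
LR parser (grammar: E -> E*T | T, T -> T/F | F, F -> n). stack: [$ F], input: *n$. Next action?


'F' (not preceded by T/) is the handle for T -> F
Action: reduce (T -> F)


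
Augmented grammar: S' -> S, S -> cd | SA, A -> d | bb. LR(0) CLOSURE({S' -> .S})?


Start: S' -> .S
For each item with dot before a nonterminal B, add B -> .γ for every B-production
Closure: [S' -> .S, S -> .cd, S -> .SA]


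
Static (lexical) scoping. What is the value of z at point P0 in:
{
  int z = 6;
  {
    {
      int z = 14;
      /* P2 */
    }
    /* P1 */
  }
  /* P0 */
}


z declared in the same block as P0
z = 6


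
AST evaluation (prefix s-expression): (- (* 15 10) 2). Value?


Evaluate inner: (* 15 10) = 150
Evaluate root: (- 150 2) = 148
Result: 148


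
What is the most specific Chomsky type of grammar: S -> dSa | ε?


Single nonterminal LHS, but d^n a^n is not regular
Classification: Type 2 (Context-Free)


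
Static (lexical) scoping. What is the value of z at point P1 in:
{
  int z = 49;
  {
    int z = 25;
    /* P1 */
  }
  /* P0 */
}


z declared in the same block as P1
z = 25


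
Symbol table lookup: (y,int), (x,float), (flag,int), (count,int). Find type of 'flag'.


Lookup 'flag' → type int


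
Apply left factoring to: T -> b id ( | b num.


Common prefix: 'b'
Factored: T -> b T', T' -> id ( | num


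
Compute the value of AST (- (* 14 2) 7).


Evaluate inner: (* 14 2) = 28
Evaluate root: (- 28 7) = 21
Result: 21


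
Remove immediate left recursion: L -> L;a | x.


Left-recursive alternatives: L;a; non-recursive: x
Introduce L': L -> xL', L' -> ;aL' | ε


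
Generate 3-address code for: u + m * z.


Break into single-operator statements:
t1 = m * z
t2 = u + t1


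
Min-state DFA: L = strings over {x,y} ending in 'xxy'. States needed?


Track the longest suffix of input matching a prefix of 'xxy': 4 classes (prefixes of length 0..3)
Minimal DFA: 4 states


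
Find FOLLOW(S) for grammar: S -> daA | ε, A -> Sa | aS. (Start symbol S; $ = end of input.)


$ ∈ FOLLOW(S). For each A -> αBβ: add FIRST(β)\{ε} to FOLLOW(B); if β nullable, add FOLLOW(A).
FOLLOW(S) = {$, a}


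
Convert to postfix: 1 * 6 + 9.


Left to right (same or higher precedence on left)
Postfix: 1 6 * 9 +


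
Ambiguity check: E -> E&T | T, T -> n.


precedence layered via separate nonterminal T: deterministic
Unambiguous


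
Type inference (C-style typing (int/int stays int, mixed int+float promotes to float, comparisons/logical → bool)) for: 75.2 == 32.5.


Operand types: float == float
Rule: comparison yields bool
Result type: bool


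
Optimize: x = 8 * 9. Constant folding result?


8 * 9 = 72 at compile time
Optimized: x = 72


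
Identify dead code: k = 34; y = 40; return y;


k is assigned but never read
Dead: 'k = 34'


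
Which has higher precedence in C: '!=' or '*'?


'*' is multiplicative (level 10); '!=' is equality (level 6)
Higher level binds tighter
'*' has higher precedence than '!='


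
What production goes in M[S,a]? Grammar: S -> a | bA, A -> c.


For [S, a]: 'a' ∈ FIRST(a)
Entry: S -> a


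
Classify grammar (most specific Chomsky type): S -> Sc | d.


Left-linear: every RHS is a terminal or one nonterminal followed by a terminal
Classification: Type 3 (Regular)


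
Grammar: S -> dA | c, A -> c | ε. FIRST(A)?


Per alternative of A: FIRST(c) = {c}; FIRST(ε) = {ε}
FIRST(A) = {c, ε}


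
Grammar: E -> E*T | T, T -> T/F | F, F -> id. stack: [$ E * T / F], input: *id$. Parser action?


handle 'T/F' on top
Action: reduce (T -> T/F)


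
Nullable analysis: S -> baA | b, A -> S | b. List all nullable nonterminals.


A nonterminal is nullable iff some alternative derives ε (directly, or every symbol in it is nullable)
Nullable: {}


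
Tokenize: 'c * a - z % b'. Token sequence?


Scan left to right, longest-match per lexeme
Tokens: ID(c), OP(*), ID(a), OP(-), ID(z), OP(%), ID(b)


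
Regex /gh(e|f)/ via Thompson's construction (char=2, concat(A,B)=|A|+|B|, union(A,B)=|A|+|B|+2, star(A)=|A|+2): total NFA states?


Syntax tree has 4 char leaf(s), 1 union(s), 0 star(s)
chars contribute 4×2 = 8; each union adds +2; each star adds +2
Total: 8 + 2 + 0 = 10 states


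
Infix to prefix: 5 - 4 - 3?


left-to-right (same/higher precedence on left): tree is (- (- 5 4) 3)
Prefix: - - 5 4 3


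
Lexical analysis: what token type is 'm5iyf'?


Pattern: letter/underscore followed by alphanumerics, not a keyword
Type: IDENTIFIER


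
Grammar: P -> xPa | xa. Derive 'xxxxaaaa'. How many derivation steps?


Derivation: P => xPa => xxPaa => xxxPaaa => xxxxaaaa
Steps: 4


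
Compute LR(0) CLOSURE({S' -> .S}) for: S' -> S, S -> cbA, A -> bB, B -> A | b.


Start: S' -> .S
For each item with dot before a nonterminal B, add B -> .γ for every B-production
Closure: [S' -> .S, S -> .cbA]


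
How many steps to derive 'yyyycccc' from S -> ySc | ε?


Derivation: S => ySc => yyScc => yyySccc => yyyyScccc => yyyycccc
Steps: 5


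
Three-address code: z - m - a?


Break into single-operator statements:
t1 = z - m
t2 = t1 - a


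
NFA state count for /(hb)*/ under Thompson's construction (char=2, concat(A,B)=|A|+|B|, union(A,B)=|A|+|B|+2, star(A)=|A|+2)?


Syntax tree has 2 char leaf(s), 0 union(s), 1 star(s)
chars contribute 2×2 = 4; each union adds +2; each star adds +2
Total: 4 + 0 + 2 = 6 states


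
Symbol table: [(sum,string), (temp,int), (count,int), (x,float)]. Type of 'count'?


Lookup 'count' → type int


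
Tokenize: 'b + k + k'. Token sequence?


Scan left to right, longest-match per lexeme
Tokens: ID(b), OP(+), ID(k), OP(+), ID(k)


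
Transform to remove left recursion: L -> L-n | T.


Left-recursive alternatives: L-n; non-recursive: T
Introduce L': L -> TL', L' -> -nL' | ε


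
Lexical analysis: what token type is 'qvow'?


Pattern: letter/underscore followed by alphanumerics, not a keyword
Type: IDENTIFIER


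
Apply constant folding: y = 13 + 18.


13 + 18 = 31 at compile time
Optimized: y = 31


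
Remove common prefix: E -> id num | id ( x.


Common prefix: 'id'
Factored: E -> id E', E' -> num | ( x


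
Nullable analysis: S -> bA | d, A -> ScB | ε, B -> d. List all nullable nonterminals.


A nonterminal is nullable iff some alternative derives ε (directly, or every symbol in it is nullable)
Nullable: {A}


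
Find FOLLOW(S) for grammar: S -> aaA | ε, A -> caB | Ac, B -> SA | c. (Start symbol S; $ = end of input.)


$ ∈ FOLLOW(S). For each A -> αBβ: add FIRST(β)\{ε} to FOLLOW(B); if β nullable, add FOLLOW(A).
FOLLOW(S) = {$, c}
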